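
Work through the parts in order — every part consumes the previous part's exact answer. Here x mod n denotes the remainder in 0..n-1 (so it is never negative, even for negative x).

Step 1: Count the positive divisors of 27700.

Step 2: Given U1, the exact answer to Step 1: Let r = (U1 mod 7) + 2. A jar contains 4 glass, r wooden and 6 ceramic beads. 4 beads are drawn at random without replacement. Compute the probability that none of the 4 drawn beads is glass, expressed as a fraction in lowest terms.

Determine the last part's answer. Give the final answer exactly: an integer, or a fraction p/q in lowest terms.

99/364

Step 1: 27700 = 2^2 * 5^2 * 277; number of divisors = (2+1) * (2+1) * (1+1) = 18; answer 18
Step 2: U1 = 18; r = 6; total draws C(16,4) = 1820; favorable C(12,4) = 495; P = 99/364; answer 99/364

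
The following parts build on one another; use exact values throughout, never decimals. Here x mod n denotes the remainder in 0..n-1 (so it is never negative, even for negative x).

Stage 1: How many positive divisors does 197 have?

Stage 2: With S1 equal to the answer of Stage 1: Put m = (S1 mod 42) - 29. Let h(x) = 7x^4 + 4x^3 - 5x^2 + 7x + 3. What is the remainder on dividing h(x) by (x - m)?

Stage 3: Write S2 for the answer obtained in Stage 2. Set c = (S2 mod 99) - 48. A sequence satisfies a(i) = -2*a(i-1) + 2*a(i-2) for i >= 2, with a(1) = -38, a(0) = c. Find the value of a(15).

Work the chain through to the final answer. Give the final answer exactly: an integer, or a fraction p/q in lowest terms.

Stage 1: 197 is prime, so its only divisors are 1 and 197; count = 2; answer 2
Stage 2: S1 = 2; m = -27; remainder = value at the root: 7*(-27)^4 + 4*(-27)^3 - 5*(-27)^2 + 7*(-27)^1 + 3 = (3720087) + (-78732) + (-3645) + (-189) + (3) = 3637524; answer 3637524
Stage 3: S2 = 3637524; c = 18; a(2) = -2*(-38) + 2*(18) = 112; iterating: a(2)=112, a(3)=-300, a(4)=824, a(5)=-2248, a(6)=6144, a(7)=-16784, a(8)=45856, a(9)=-125280, a(10)=342272, a(11)=-935104, a(12)=2554752, a(13)=-6979712, a(14)=19068928, a(15)=-52097280; answer -52097280

-52097280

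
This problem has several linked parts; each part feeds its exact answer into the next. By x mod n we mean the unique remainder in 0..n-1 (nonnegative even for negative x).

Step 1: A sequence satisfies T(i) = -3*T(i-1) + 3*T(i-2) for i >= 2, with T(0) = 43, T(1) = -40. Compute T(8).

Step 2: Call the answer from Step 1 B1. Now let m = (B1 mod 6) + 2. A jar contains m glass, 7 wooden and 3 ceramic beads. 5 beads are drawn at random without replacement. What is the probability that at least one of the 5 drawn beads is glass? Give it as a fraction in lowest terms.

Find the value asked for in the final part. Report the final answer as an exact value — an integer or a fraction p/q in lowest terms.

Step 1: T(2) = -3*(-40) + 3*(43) = 249; iterating: T(2)=249, T(3)=-867, T(4)=3348, T(5)=-12645, T(6)=47979, T(7)=-181872, T(8)=689553; answer 689553
Step 2: B1 = 689553; m = 5; total draws C(15,5) = 3003; complement C(10,5) = 252; favorable 3003 - 252 = 2751; P = 131/143; answer 131/143

131/143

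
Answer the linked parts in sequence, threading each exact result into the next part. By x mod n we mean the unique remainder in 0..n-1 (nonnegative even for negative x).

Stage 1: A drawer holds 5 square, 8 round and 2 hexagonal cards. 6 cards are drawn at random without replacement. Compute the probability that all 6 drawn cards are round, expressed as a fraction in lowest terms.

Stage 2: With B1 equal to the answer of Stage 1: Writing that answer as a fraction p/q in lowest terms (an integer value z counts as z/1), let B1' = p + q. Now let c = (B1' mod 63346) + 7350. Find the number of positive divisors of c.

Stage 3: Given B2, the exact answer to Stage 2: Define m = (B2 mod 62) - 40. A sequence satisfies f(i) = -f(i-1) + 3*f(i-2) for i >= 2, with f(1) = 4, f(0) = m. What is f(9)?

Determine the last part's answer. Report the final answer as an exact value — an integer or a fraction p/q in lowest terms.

26770

Stage 1: total draws C(15,6) = 5005; favorable C(8,6) = 28; P = 4/715; answer 4/715
Stage 2: B1 = 4/715; threaded value p + q = 719; c = 8069; 8069 is prime, so its only divisors are 1 and 8069; count = 2; answer 2
Stage 3: B2 = 2; m = -38; f(2) = -1*(4) + 3*(-38) = -118; iterating: f(2)=-118, f(3)=130, f(4)=-484, f(5)=874, f(6)=-2326, f(7)=4948, f(8)=-11926, f(9)=26770; answer 26770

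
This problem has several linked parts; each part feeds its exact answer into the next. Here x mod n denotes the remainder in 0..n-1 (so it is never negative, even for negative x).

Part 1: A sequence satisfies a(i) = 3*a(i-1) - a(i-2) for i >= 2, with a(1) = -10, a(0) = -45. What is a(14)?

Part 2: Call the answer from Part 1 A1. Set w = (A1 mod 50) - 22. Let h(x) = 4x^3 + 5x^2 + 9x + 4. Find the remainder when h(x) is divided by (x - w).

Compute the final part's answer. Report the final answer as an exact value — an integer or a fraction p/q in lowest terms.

184

Part 1: a(2) = 3*(-10) - 1*(-45) = 15; iterating: a(2)=15, a(3)=55, a(4)=150, a(5)=395, a(6)=1035, a(7)=2710, a(8)=7095, a(9)=18575, a(10)=48630, a(11)=127315, a(12)=333315, a(13)=872630, a(14)=2284575; answer 2284575
Part 2: A1 = 2284575; w = 3; remainder = value at the root: 4*(3)^3 + 5*(3)^2 + 9*(3)^1 + 4 = (108) + (45) + (27) + (4) = 184; answer 184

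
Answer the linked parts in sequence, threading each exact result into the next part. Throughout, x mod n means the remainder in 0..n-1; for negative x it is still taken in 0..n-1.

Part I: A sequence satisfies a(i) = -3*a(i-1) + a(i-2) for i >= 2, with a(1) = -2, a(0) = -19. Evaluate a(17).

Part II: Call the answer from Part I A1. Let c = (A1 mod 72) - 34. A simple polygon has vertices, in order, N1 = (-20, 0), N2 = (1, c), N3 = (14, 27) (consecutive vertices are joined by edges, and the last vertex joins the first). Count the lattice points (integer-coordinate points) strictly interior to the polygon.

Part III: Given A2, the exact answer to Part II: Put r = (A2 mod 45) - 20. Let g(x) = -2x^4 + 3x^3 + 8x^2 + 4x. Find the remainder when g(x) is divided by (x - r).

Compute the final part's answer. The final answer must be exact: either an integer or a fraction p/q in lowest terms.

Part I: a(2) = -3*(-2) + 1*(-19) = -13; iterating: a(2)=-13, a(3)=37, a(4)=-124, a(5)=409, a(6)=-1351, a(7)=4462, a(8)=-14737, a(9)=48673, a(10)=-160756, a(11)=530941, a(12)=-1753579, a(13)=5791678, a(14)=-19128613, a(15)=63177517, a(16)=-208661164, a(17)=689161009; answer 689161009
Part II: A1 = 689161009; c = 15; cross terms: (-20*15 - 1*0)=-300, (1*27 - 14*15)=-183, (14*0 - -20*27)=540; twice the area = |57| = 57; area = 57/2; boundary points = 3 + 1 + 1 = 5; strictly interior points = area - boundary/2 + 1 = 27; answer 27
Part III: A2 = 27; r = 7; remainder = value at the root: -2*(7)^4 + 3*(7)^3 + 8*(7)^2 + 4*(7)^1 = (-4802) + (1029) + (392) + (28) = -3353; answer -3353

-3353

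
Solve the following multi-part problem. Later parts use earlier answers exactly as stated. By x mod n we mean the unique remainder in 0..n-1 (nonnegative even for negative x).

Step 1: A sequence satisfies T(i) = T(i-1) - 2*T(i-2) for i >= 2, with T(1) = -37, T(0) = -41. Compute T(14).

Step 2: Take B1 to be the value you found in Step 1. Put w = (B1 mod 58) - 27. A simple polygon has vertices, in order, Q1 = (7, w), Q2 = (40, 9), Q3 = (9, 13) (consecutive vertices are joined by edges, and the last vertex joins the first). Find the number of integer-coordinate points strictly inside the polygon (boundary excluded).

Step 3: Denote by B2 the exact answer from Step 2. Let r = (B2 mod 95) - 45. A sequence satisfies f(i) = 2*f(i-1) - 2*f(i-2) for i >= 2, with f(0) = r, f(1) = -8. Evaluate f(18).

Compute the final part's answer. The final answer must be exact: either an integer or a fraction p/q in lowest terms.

-6656

Step 1: T(2) = 1*(-37) - 2*(-41) = 45; iterating: T(2)=45, T(3)=119, T(4)=29, T(5)=-209, T(6)=-267, T(7)=151, T(8)=685, T(9)=383, T(10)=-987, T(11)=-1753, T(12)=221, T(13)=3727, T(14)=3285; answer 3285
Step 2: B1 = 3285; w = 10; cross terms: (7*9 - 40*10)=-337, (40*13 - 9*9)=439, (9*10 - 7*13)=-1; twice the area = |101| = 101; area = 101/2; boundary points = 1 + 1 + 1 = 3; strictly interior points = area - boundary/2 + 1 = 50; answer 50
Step 3: B2 = 50; r = 5; f(2) = 2*(-8) - 2*(5) = -26; iterating: f(2)=-26, f(3)=-36, f(4)=-20, f(5)=32, f(6)=104, f(7)=144, f(8)=80, f(9)=-128, f(10)=-416, f(11)=-576, f(12)=-320, f(13)=512, f(14)=1664, f(15)=2304, f(16)=1280, f(17)=-2048, f(18)=-6656; answer -6656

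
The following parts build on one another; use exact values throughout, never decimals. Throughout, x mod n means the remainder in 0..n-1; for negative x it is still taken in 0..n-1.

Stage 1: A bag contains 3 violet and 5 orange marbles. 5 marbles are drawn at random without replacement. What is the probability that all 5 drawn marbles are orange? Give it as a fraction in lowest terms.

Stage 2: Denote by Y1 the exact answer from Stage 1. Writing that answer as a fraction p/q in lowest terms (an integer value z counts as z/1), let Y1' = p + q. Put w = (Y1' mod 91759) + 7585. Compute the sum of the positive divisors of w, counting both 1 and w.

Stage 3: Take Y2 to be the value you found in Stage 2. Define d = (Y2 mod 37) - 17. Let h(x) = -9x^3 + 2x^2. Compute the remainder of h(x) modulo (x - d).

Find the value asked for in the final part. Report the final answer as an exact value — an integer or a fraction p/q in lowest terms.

-36352

Stage 1: total draws C(8,5) = 56; favorable C(5,5) = 1; P = 1/56; answer 1/56
Stage 2: Y1 = 1/56; threaded value p + q = 57; w = 7642; 7642 = 2 * 3821; sigma = (1 + 2) * (1 + 3821) = 3 * 3822 = 11466; answer 11466
Stage 3: Y2 = 11466; d = 16; remainder = value at the root: -9*(16)^3 + 2*(16)^2 = (-36864) + (512) = -36352; answer -36352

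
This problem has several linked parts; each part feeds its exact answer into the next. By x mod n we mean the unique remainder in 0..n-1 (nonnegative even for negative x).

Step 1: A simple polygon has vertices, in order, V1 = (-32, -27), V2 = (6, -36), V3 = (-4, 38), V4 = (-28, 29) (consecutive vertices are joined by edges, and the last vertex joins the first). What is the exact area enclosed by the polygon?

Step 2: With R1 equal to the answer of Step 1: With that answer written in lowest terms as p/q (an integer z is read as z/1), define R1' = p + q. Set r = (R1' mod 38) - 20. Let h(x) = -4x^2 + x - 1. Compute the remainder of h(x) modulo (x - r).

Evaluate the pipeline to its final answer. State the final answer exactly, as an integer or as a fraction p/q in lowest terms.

-1315

Step 1: cross terms: (-32*-36 - 6*-27)=1314, (6*38 - -4*-36)=84, (-4*29 - -28*38)=948, (-28*-27 - -32*29)=1684; twice the area = |4030| = 4030; area = 2015; answer 2015
Step 2: R1 = 2015; threaded value p + q = 2016; r = -18; remainder = value at the root: -4*(-18)^2 + 1*(-18)^1 - 1 = (-1296) + (-18) + (-1) = -1315; answer -1315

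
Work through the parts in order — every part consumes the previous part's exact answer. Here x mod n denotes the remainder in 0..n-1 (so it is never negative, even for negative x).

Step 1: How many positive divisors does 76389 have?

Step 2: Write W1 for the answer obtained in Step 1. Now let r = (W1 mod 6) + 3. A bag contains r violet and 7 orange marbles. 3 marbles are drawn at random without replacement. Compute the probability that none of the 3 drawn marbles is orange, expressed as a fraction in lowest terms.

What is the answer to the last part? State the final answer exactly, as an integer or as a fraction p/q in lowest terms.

Step 1: 76389 = 3 * 25463; number of divisors = (1+1) * (1+1) = 4; answer 4
Step 2: W1 = 4; r = 7; total draws C(14,3) = 364; favorable C(7,3) = 35; P = 5/52; answer 5/52

5/52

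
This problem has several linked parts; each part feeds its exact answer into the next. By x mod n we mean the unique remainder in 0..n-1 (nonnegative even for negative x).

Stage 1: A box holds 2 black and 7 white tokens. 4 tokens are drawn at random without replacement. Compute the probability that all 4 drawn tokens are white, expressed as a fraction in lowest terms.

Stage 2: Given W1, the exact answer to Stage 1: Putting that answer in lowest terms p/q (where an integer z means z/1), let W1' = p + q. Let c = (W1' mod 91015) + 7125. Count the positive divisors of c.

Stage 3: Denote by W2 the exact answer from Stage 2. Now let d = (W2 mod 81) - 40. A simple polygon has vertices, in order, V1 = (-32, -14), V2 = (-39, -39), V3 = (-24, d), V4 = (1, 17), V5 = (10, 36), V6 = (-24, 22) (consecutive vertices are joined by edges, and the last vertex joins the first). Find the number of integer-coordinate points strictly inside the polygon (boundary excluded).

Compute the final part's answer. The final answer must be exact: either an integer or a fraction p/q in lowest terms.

1348

Stage 1: total draws C(9,4) = 126; favorable C(7,4) = 35; P = 5/18; answer 5/18
Stage 2: W1 = 5/18; threaded value p + q = 23; c = 7148; 7148 = 2^2 * 1787; number of divisors = (2+1) * (1+1) = 6; answer 6
Stage 3: W2 = 6; d = -34; cross terms: (-32*-39 - -39*-14)=702, (-39*-34 - -24*-39)=390, (-24*17 - 1*-34)=-374, (1*36 - 10*17)=-134, (10*22 - -24*36)=1084, (-24*-14 - -32*22)=1040; twice the area = |2708| = 2708; area = 1354; boundary points = 1 + 5 + 1 + 1 + 2 + 4 = 14; strictly interior points = area - boundary/2 + 1 = 1348; answer 1348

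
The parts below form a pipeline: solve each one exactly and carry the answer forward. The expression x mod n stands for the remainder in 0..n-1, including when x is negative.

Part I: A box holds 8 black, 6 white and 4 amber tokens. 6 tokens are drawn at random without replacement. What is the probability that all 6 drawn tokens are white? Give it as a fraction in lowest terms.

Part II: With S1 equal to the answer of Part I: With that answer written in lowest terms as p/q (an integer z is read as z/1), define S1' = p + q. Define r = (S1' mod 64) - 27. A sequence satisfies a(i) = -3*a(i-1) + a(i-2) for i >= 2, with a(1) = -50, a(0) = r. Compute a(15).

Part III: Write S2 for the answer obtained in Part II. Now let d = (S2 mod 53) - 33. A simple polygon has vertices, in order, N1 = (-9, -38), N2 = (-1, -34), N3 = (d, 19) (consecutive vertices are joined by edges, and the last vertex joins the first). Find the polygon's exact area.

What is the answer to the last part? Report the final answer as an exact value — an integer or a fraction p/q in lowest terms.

268

Part I: total draws C(18,6) = 18564; favorable C(6,6) = 1; P = 1/18564; answer 1/18564
Part II: S1 = 1/18564; threaded value p + q = 18565; r = -22; a(2) = -3*(-50) + 1*(-22) = 128; iterating: a(2)=128, a(3)=-434, a(4)=1430, a(5)=-4724, a(6)=15602, a(7)=-51530, a(8)=170192, a(9)=-562106, a(10)=1856510, a(11)=-6131636, a(12)=20251418, a(13)=-66885890, a(14)=220909088, a(15)=-729613154; answer -729613154
Part III: S2 = -729613154; d = -29; cross terms: (-9*-34 - -1*-38)=268, (-1*19 - -29*-34)=-1005, (-29*-38 - -9*19)=1273; twice the area = |536| = 536; area = 268; answer 268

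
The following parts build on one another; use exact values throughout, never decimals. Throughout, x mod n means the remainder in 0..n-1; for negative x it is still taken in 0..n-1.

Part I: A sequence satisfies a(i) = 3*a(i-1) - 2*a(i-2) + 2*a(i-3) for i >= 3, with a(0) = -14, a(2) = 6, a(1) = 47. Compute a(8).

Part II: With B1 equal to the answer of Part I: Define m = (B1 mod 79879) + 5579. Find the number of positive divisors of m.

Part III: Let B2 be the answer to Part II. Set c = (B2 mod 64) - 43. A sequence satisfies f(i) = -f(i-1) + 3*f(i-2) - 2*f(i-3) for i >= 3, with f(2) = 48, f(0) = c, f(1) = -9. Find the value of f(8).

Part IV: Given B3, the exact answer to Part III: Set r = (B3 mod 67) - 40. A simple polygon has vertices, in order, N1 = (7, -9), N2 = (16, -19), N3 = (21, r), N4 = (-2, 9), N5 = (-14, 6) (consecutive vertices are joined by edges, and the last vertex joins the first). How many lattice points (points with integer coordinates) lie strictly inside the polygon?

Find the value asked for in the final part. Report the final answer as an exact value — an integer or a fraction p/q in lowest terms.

Part I: a(3) = 3*(6) - 2*(47) + 2*(-14) = -104; iterating: a(3)=-104, a(4)=-230, a(5)=-470, a(6)=-1158, a(7)=-2994, a(8)=-7606; answer -7606
Part II: B1 = -7606; m = 77852; 77852 = 2^2 * 19463; number of divisors = (2+1) * (1+1) = 6; answer 6
Part III: B2 = 6; c = -37; f(3) = -1*(48) + 3*(-9) - 2*(-37) = -1; iterating: f(3)=-1, f(4)=163, f(5)=-262, f(6)=753, f(7)=-1865, f(8)=4648; answer 4648
Part IV: B3 = 4648; r = -15; cross terms: (7*-19 - 16*-9)=11, (16*-15 - 21*-19)=159, (21*9 - -2*-15)=159, (-2*6 - -14*9)=114, (-14*-9 - 7*6)=84; twice the area = |527| = 527; area = 527/2; boundary points = 1 + 1 + 1 + 3 + 3 = 9; strictly interior points = area - boundary/2 + 1 = 260; answer 260

260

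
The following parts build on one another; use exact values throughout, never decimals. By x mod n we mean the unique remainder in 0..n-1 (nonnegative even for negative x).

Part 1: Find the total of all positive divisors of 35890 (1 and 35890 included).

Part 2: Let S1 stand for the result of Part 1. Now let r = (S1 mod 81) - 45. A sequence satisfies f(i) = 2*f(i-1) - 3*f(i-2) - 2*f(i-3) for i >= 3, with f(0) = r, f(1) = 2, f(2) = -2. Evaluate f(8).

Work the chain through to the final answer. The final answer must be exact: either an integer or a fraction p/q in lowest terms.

Part 1: 35890 = 2 * 5 * 37 * 97; sigma = (1 + 2) * (1 + 5) * (1 + 37) * (1 + 97) = 3 * 6 * 38 * 98 = 67032; answer 67032
Part 2: S1 = 67032; r = 0; f(3) = 2*(-2) - 3*(2) - 2*(0) = -10; iterating: f(3)=-10, f(4)=-18, f(5)=-2, f(6)=70, f(7)=182, f(8)=158; answer 158

158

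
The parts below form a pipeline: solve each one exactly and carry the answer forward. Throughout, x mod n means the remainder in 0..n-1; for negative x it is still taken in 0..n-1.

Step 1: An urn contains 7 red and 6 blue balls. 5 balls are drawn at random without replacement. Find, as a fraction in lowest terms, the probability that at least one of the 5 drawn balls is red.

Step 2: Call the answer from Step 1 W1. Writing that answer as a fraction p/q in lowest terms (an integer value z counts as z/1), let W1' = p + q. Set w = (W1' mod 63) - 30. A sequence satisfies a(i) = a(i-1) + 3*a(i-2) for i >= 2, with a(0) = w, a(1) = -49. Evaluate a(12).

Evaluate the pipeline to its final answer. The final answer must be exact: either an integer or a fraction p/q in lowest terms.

Step 1: total draws C(13,5) = 1287; complement C(6,5) = 6; favorable 1287 - 6 = 1281; P = 427/429; answer 427/429
Step 2: W1 = 427/429; threaded value p + q = 856; w = 7; a(2) = 1*(-49) + 3*(7) = -28; iterating: a(2)=-28, a(3)=-175, a(4)=-259, a(5)=-784, a(6)=-1561, a(7)=-3913, a(8)=-8596, a(9)=-20335, a(10)=-46123, a(11)=-107128, a(12)=-245497; answer -245497

-245497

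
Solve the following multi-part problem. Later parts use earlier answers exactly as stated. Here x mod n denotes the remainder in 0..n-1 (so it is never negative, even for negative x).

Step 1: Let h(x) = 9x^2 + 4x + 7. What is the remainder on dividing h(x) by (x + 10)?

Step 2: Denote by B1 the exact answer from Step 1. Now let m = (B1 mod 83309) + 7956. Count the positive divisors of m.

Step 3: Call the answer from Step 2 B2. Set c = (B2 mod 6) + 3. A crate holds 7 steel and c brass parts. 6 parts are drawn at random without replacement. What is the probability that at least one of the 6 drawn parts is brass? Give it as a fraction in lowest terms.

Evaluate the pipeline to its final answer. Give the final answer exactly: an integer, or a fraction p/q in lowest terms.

131/132

Step 1: remainder = value at the root: 9*(-10)^2 + 4*(-10)^1 + 7 = (900) + (-40) + (7) = 867; answer 867
Step 2: B1 = 867; m = 8823; 8823 = 3 * 17 * 173; number of divisors = (1+1) * (1+1) * (1+1) = 8; answer 8
Step 3: B2 = 8; c = 5; total draws C(12,6) = 924; complement C(7,6) = 7; favorable 924 - 7 = 917; P = 131/132; answer 131/132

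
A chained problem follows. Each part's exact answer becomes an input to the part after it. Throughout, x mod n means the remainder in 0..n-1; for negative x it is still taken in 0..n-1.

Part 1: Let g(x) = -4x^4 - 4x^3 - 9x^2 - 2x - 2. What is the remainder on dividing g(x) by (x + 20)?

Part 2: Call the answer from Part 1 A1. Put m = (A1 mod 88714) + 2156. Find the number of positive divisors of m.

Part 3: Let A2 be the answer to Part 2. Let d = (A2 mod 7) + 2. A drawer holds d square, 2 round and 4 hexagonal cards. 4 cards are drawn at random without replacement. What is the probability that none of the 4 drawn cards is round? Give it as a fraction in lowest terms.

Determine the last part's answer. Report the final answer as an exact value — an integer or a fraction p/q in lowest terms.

Part 1: remainder = value at the root: -4*(-20)^4 - 4*(-20)^3 - 9*(-20)^2 - 2*(-20)^1 - 2 = (-640000) + (32000) + (-3600) + (40) + (-2) = -611562; answer -611562
Part 2: A1 = -611562; m = 11592; 11592 = 2^3 * 3^2 * 7 * 23; number of divisors = (3+1) * (2+1) * (1+1) * (1+1) = 48; answer 48
Part 3: A2 = 48; d = 8; total draws C(14,4) = 1001; favorable C(12,4) = 495; P = 45/91; answer 45/91

45/91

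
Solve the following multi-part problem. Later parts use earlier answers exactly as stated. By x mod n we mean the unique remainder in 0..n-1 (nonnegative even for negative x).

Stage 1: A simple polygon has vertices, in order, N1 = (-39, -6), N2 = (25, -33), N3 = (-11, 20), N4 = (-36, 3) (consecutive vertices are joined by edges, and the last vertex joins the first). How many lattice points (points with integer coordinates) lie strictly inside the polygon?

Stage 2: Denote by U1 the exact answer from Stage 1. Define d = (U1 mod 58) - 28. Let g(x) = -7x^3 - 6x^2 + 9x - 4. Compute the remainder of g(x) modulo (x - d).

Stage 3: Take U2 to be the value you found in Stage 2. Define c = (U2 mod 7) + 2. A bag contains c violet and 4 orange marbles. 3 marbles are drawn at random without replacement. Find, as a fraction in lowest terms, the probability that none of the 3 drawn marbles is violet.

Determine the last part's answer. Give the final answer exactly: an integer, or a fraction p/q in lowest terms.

Stage 1: cross terms: (-39*-33 - 25*-6)=1437, (25*20 - -11*-33)=137, (-11*3 - -36*20)=687, (-36*-6 - -39*3)=333; twice the area = |2594| = 2594; area = 1297; boundary points = 1 + 1 + 1 + 3 = 6; strictly interior points = area - boundary/2 + 1 = 1295; answer 1295
Stage 2: U1 = 1295; d = -9; remainder = value at the root: -7*(-9)^3 - 6*(-9)^2 + 9*(-9)^1 - 4 = (5103) + (-486) + (-81) + (-4) = 4532; answer 4532
Stage 3: U2 = 4532; c = 5; total draws C(9,3) = 84; favorable C(4,3) = 4; P = 1/21; answer 1/21

1/21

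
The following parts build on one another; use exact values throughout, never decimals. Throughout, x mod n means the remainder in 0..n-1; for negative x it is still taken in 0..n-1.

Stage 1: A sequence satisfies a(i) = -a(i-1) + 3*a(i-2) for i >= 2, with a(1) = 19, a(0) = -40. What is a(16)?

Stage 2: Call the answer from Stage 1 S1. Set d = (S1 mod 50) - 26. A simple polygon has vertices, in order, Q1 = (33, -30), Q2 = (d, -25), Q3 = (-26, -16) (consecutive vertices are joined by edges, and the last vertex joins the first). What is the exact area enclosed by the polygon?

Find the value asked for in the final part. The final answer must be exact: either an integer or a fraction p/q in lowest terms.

Stage 1: a(2) = -1*(19) + 3*(-40) = -139; iterating: a(2)=-139, a(3)=196, a(4)=-613, a(5)=1201, a(6)=-3040, a(7)=6643, a(8)=-15763, a(9)=35692, a(10)=-82981, a(11)=190057, a(12)=-439000, a(13)=1009171, a(14)=-2326171, a(15)=5353684, a(16)=-12332197; answer -12332197
Stage 2: S1 = -12332197; d = -23; cross terms: (33*-25 - -23*-30)=-1515, (-23*-16 - -26*-25)=-282, (-26*-30 - 33*-16)=1308; twice the area = |-489| = 489; area = 489/2; answer 489/2

489/2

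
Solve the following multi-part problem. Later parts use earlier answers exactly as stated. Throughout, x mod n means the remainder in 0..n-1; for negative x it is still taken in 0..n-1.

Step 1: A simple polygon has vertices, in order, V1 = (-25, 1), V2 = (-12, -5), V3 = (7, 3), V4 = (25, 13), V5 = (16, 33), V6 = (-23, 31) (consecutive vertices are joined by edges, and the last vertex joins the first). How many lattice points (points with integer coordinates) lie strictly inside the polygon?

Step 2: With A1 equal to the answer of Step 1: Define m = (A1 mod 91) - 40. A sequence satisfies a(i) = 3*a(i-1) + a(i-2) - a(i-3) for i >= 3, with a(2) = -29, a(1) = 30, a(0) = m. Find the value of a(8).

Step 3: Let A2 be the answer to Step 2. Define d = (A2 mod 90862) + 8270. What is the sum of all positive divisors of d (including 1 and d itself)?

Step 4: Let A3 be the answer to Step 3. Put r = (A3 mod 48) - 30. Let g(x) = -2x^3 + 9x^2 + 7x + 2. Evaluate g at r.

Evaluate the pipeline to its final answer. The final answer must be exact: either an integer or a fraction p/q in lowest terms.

14456

Step 1: cross terms: (-25*-5 - -12*1)=137, (-12*3 - 7*-5)=-1, (7*13 - 25*3)=16, (25*33 - 16*13)=617, (16*31 - -23*33)=1255, (-23*1 - -25*31)=752; twice the area = |2776| = 2776; area = 1388; boundary points = 1 + 1 + 2 + 1 + 1 + 2 = 8; strictly interior points = area - boundary/2 + 1 = 1385; answer 1385
Step 2: A1 = 1385; m = -20; a(3) = 3*(-29) + 1*(30) - 1*(-20) = -37; iterating: a(3)=-37, a(4)=-170, a(5)=-518, a(6)=-1687, a(7)=-5409, a(8)=-17396; answer -17396
Step 3: A2 = -17396; d = 81736; 81736 = 2^3 * 17 * 601; sigma = (1 + 2 + 4 + 8) * (1 + 17) * (1 + 601) = 15 * 18 * 602 = 162540; answer 162540
Step 4: A3 = 162540; r = -18; -2*(-18)^3 + 9*(-18)^2 + 7*(-18)^1 + 2 = (11664) + (2916) + (-126) + (2) = 14456; answer 14456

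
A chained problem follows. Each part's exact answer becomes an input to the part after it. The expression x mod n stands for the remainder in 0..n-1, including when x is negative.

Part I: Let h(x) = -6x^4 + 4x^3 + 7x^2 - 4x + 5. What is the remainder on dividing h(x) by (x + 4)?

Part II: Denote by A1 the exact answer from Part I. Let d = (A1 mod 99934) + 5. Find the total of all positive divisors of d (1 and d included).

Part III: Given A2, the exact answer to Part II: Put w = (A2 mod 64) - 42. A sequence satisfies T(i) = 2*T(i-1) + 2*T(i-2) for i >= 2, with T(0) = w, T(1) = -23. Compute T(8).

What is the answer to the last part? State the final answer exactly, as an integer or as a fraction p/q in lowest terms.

-48160

Part I: remainder = value at the root: -6*(-4)^4 + 4*(-4)^3 + 7*(-4)^2 - 4*(-4)^1 + 5 = (-1536) + (-256) + (112) + (16) + (5) = -1659; answer -1659
Part II: A1 = -1659; d = 98280; 98280 = 2^3 * 3^3 * 5 * 7 * 13; sigma = (1 + 2 + 4 + 8) * (1 + 3 + 9 + 27) * (1 + 5) * (1 + 7) * (1 + 13) = 15 * 40 * 6 * 8 * 14 = 403200; answer 403200
Part III: A2 = 403200; w = -42; T(2) = 2*(-23) + 2*(-42) = -130; iterating: T(2)=-130, T(3)=-306, T(4)=-872, T(5)=-2356, T(6)=-6456, T(7)=-17624, T(8)=-48160; answer -48160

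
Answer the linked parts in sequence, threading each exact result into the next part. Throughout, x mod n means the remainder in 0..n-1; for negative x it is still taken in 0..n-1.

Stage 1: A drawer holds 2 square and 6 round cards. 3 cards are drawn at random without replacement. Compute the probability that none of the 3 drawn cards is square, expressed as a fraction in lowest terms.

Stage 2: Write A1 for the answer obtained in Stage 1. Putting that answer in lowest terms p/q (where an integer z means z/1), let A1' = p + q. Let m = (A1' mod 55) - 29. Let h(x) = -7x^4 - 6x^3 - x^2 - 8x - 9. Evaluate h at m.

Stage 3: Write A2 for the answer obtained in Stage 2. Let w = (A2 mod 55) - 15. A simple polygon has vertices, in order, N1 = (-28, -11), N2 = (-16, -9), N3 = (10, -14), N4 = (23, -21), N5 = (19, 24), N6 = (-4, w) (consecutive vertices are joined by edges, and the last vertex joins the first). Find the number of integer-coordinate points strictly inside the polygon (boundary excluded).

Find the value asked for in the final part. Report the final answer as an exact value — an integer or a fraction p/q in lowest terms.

1520

Stage 1: total draws C(8,3) = 56; favorable C(6,3) = 20; P = 5/14; answer 5/14
Stage 2: A1 = 5/14; threaded value p + q = 19; m = -10; -7*(-10)^4 - 6*(-10)^3 - 1*(-10)^2 - 8*(-10)^1 - 9 = (-70000) + (6000) + (-100) + (80) + (-9) = -64029; answer -64029
Stage 3: A2 = -64029; w = 31; cross terms: (-28*-9 - -16*-11)=76, (-16*-14 - 10*-9)=314, (10*-21 - 23*-14)=112, (23*24 - 19*-21)=951, (19*31 - -4*24)=685, (-4*-11 - -28*31)=912; twice the area = |3050| = 3050; area = 1525; boundary points = 2 + 1 + 1 + 1 + 1 + 6 = 12; strictly interior points = area - boundary/2 + 1 = 1520; answer 1520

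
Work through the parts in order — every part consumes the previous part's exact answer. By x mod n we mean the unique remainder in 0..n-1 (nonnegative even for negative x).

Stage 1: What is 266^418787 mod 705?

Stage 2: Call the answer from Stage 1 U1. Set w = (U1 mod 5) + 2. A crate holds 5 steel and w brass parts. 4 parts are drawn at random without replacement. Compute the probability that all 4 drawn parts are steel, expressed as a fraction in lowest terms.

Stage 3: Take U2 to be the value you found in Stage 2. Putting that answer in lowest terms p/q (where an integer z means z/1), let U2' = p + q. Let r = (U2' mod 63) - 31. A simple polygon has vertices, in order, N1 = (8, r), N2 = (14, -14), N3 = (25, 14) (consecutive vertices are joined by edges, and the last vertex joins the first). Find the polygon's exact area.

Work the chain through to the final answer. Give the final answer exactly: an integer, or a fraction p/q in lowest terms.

73

Stage 1: squarings mod 705: 266^1=266, 266^2=256, 266^4=676, 266^8=136, 266^16=166, 266^32=61, 266^64=196, 266^128=346, 266^256=571, 266^512=331, 266^1024=286, 266^2048=16, 266^4096=256, 266^8192=676, 266^16384=136, 266^32768=166, 266^65536=61, 266^131072=196, 266^262144=346; 266^418787 = 266^1 * 266^2 * 266^32 * 266^64 * 266^128 * 266^256 * 266^512 * 266^8192 * 266^16384 * 266^131072 * 266^262144 = 416 (mod 705); answer 416
Stage 2: U1 = 416; w = 3; total draws C(8,4) = 70; favorable C(5,4) = 5; P = 1/14; answer 1/14
Stage 3: U2 = 1/14; threaded value p + q = 15; r = -16; cross terms: (8*-14 - 14*-16)=112, (14*14 - 25*-14)=546, (25*-16 - 8*14)=-512; twice the area = |146| = 146; area = 73; answer 73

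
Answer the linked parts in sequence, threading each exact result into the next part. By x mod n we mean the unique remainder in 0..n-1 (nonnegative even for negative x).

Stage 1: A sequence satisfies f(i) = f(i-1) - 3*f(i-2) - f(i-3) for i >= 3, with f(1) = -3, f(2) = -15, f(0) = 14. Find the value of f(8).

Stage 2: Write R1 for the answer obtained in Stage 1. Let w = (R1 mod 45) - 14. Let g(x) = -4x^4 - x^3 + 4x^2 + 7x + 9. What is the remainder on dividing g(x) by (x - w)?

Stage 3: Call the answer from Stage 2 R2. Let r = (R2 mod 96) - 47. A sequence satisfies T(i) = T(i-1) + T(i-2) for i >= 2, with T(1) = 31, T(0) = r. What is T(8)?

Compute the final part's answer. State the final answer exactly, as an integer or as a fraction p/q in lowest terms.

469

Stage 1: f(3) = 1*(-15) - 3*(-3) - 1*(14) = -20; iterating: f(3)=-20, f(4)=28, f(5)=103, f(6)=39, f(7)=-298, f(8)=-518; answer -518
Stage 2: R1 = -518; w = 8; remainder = value at the root: -4*(8)^4 - 1*(8)^3 + 4*(8)^2 + 7*(8)^1 + 9 = (-16384) + (-512) + (256) + (56) + (9) = -16575; answer -16575
Stage 3: R2 = -16575; r = -14; T(2) = 1*(31) + 1*(-14) = 17; iterating: T(2)=17, T(3)=48, T(4)=65, T(5)=113, T(6)=178, T(7)=291, T(8)=469; answer 469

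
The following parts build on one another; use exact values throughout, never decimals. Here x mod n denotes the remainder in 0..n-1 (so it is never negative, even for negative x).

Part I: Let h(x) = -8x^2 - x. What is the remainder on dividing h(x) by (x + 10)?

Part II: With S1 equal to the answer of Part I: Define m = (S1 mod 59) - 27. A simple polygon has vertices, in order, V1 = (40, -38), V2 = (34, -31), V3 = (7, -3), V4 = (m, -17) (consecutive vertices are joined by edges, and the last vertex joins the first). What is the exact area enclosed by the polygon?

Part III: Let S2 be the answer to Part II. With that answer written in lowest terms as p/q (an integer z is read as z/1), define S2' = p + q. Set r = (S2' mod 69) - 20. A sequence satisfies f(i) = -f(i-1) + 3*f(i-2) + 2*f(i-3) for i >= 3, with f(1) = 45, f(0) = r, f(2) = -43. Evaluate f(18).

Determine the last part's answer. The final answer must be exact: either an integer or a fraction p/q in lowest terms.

-3580930

Part I: remainder = value at the root: -8*(-10)^2 - 1*(-10)^1 = (-800) + (10) = -790; answer -790
Part II: S1 = -790; m = 9; cross terms: (40*-31 - 34*-38)=52, (34*-3 - 7*-31)=115, (7*-17 - 9*-3)=-92, (9*-38 - 40*-17)=338; twice the area = |413| = 413; area = 413/2; answer 413/2
Part III: S2 = 413/2; threaded value p + q = 415; r = -19; f(3) = -1*(-43) + 3*(45) + 2*(-19) = 140; iterating: f(3)=140, f(4)=-179, f(5)=513, f(6)=-770, f(7)=1951, f(8)=-3235, f(9)=7548, f(10)=-13351, f(11)=29525, f(12)=-54482, f(13)=116355, f(14)=-220751, f(15)=460852, f(16)=-890395, f(17)=1831449, f(18)=-3580930; answer -3580930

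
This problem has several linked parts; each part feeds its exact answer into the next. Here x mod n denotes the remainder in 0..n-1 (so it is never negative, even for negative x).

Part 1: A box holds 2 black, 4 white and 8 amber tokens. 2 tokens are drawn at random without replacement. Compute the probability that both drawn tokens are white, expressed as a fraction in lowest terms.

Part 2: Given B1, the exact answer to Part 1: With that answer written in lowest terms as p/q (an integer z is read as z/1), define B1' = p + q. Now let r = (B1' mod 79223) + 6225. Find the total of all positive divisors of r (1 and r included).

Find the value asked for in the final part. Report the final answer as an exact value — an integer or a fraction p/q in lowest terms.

9900

Part 1: total draws C(14,2) = 91; favorable C(4,2) = 6; P = 6/91; answer 6/91
Part 2: B1 = 6/91; threaded value p + q = 97; r = 6322; 6322 = 2 * 29 * 109; sigma = (1 + 2) * (1 + 29) * (1 + 109) = 3 * 30 * 110 = 9900; answer 9900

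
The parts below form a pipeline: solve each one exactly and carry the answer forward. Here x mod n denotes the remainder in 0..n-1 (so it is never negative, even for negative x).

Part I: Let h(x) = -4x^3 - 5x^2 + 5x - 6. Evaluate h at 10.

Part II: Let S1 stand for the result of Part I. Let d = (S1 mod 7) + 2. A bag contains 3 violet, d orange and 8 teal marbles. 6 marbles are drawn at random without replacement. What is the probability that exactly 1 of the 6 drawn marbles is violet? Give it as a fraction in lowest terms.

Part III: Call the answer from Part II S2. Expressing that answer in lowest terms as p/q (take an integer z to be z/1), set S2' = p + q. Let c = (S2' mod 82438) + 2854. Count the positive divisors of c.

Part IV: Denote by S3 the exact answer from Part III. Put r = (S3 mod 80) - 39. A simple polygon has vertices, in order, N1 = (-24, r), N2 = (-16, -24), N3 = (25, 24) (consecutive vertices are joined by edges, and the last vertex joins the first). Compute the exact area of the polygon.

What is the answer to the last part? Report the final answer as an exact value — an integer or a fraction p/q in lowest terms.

Part I: -4*(10)^3 - 5*(10)^2 + 5*(10)^1 - 6 = (-4000) + (-500) + (50) + (-6) = -4456; answer -4456
Part II: S1 = -4456; d = 5; total draws C(16,6) = 8008; favorable C(3,1)*C(13,5) = 3861; P = 27/56; answer 27/56
Part III: S2 = 27/56; threaded value p + q = 83; c = 2937; 2937 = 3 * 11 * 89; number of divisors = (1+1) * (1+1) * (1+1) = 8; answer 8
Part IV: S3 = 8; r = -31; cross terms: (-24*-24 - -16*-31)=80, (-16*24 - 25*-24)=216, (25*-31 - -24*24)=-199; twice the area = |97| = 97; area = 97/2; answer 97/2

97/2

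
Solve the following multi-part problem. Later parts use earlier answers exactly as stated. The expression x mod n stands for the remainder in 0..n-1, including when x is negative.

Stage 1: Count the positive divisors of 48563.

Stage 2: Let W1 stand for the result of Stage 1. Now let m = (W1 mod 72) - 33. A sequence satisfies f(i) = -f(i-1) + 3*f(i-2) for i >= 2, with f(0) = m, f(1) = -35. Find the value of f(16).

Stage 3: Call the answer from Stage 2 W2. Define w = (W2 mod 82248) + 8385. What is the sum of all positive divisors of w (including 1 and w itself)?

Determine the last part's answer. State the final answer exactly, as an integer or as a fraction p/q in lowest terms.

Stage 1: 48563 is prime, so its only divisors are 1 and 48563; count = 2; answer 2
Stage 2: W1 = 2; m = -31; f(2) = -1*(-35) + 3*(-31) = -58; iterating: f(2)=-58, f(3)=-47, f(4)=-127, f(5)=-14, f(6)=-367, f(7)=325, f(8)=-1426, f(9)=2401, f(10)=-6679, f(11)=13882, f(12)=-33919, f(13)=75565, f(14)=-177322, f(15)=404017, f(16)=-935983; answer -935983
Stage 3: W2 = -935983; w = 59378; 59378 = 2 * 11 * 2699; sigma = (1 + 2) * (1 + 11) * (1 + 2699) = 3 * 12 * 2700 = 97200; answer 97200

97200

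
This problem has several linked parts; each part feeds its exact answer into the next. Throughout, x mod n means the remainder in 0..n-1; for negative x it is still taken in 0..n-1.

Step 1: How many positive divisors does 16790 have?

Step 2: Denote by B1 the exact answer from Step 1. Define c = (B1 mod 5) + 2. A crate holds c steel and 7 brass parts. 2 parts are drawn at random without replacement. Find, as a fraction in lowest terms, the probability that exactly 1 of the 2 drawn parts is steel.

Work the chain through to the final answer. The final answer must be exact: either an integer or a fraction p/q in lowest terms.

7/15

Step 1: 16790 = 2 * 5 * 23 * 73; number of divisors = (1+1) * (1+1) * (1+1) * (1+1) = 16; answer 16
Step 2: B1 = 16; c = 3; total draws C(10,2) = 45; favorable C(3,1)*C(7,1) = 21; P = 7/15; answer 7/15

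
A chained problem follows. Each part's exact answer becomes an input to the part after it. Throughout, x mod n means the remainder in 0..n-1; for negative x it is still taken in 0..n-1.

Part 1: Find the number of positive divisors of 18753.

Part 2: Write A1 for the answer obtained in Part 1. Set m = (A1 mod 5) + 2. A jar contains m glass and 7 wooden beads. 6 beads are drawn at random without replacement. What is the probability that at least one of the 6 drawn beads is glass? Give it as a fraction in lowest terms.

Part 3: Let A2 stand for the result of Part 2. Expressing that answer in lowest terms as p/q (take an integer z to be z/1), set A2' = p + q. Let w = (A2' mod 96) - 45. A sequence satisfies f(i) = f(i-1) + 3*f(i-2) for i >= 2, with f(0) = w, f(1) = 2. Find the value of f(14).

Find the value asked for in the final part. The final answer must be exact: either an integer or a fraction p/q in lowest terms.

Part 1: 18753 = 3 * 7 * 19 * 47; number of divisors = (1+1) * (1+1) * (1+1) * (1+1) = 16; answer 16
Part 2: A1 = 16; m = 3; total draws C(10,6) = 210; complement C(7,6) = 7; favorable 210 - 7 = 203; P = 29/30; answer 29/30
Part 3: A2 = 29/30; threaded value p + q = 59; w = 14; f(2) = 1*(2) + 3*(14) = 44; iterating: f(2)=44, f(3)=50, f(4)=182, f(5)=332, f(6)=878, f(7)=1874, f(8)=4508, f(9)=10130, f(10)=23654, f(11)=54044, f(12)=125006, f(13)=287138, f(14)=662156; answer 662156

662156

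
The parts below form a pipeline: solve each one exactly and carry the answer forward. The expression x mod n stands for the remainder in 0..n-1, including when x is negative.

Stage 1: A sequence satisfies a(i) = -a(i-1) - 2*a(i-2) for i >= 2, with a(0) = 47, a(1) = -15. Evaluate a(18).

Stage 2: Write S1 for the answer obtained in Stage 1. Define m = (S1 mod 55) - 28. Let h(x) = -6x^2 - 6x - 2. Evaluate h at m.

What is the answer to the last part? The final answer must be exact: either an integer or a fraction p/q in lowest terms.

Stage 1: a(2) = -1*(-15) - 2*(47) = -79; iterating: a(2)=-79, a(3)=109, a(4)=49, a(5)=-267, a(6)=169, a(7)=365, a(8)=-703, a(9)=-27, a(10)=1433, a(11)=-1379, a(12)=-1487, a(13)=4245, a(14)=-1271, a(15)=-7219, a(16)=9761, a(17)=4677, a(18)=-24199; answer -24199
Stage 2: S1 = -24199; m = -27; -6*(-27)^2 - 6*(-27)^1 - 2 = (-4374) + (162) + (-2) = -4214; answer -4214

-4214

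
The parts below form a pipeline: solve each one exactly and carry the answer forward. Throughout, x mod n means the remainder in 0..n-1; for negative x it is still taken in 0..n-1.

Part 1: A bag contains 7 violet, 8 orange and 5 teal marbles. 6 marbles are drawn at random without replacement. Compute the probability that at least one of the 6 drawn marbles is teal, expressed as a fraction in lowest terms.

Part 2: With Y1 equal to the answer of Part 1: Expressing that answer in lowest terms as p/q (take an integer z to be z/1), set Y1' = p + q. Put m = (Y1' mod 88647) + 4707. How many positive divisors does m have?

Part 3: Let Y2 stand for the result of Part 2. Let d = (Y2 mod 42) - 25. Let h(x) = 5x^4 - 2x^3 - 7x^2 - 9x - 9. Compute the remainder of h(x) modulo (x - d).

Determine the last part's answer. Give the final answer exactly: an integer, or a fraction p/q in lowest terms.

33768

Part 1: total draws C(20,6) = 38760; complement C(15,6) = 5005; favorable 38760 - 5005 = 33755; P = 6751/7752; answer 6751/7752
Part 2: Y1 = 6751/7752; threaded value p + q = 14503; m = 19210; 19210 = 2 * 5 * 17 * 113; number of divisors = (1+1) * (1+1) * (1+1) * (1+1) = 16; answer 16
Part 3: Y2 = 16; d = -9; remainder = value at the root: 5*(-9)^4 - 2*(-9)^3 - 7*(-9)^2 - 9*(-9)^1 - 9 = (32805) + (1458) + (-567) + (81) + (-9) = 33768; answer 33768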